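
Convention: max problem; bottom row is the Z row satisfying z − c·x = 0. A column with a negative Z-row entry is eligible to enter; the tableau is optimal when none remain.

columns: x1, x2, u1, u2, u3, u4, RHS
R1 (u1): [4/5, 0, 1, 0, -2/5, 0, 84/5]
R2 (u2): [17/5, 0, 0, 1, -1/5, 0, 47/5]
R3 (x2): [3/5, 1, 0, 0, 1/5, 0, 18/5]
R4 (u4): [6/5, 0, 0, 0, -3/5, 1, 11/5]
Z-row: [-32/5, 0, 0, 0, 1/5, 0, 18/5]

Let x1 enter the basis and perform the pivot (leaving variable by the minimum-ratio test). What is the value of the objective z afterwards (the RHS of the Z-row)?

46/3

Ratio test on column x1 — row 1: (84/5)/(4/5) = 21; row 2: (47/5)/(17/5) = 47/17; row 3: (18/5)/(3/5) = 6; row 4: (11/5)/(6/5) = 11/6. Minimum is 11/6 at row 4 (u4 leaves); pivot element 6/5.
Pivot on row 4; the Z-row RHS becomes 18/5 − (-32/5)·(11/6) = 46/3.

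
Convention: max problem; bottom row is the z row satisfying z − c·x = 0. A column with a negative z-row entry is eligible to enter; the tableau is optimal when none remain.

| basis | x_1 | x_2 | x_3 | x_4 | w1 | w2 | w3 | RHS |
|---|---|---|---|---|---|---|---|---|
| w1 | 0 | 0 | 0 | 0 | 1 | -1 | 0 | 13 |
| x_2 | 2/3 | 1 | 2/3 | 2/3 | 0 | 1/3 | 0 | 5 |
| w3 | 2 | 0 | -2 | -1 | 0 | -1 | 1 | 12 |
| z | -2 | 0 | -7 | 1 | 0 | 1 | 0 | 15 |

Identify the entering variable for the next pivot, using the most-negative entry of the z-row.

x_3

Negative z-row entries: x_1: -2, x_3: -7.
The most negative is -7 in column x_3, so x_3 enters.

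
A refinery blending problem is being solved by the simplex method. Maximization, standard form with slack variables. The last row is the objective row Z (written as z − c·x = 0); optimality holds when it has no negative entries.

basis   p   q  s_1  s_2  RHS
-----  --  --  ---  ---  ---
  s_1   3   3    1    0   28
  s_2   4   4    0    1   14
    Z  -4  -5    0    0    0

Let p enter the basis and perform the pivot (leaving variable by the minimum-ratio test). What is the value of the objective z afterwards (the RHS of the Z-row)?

14

Ratio test on column p — row 1: 28/3 = 28/3; row 2: 14/4 = 7/2. Minimum is 7/2 at row 2 (s_2 leaves); pivot element 4.
Pivot on row 2; the Z-row RHS becomes 0 − (-4)·(7/2) = 14.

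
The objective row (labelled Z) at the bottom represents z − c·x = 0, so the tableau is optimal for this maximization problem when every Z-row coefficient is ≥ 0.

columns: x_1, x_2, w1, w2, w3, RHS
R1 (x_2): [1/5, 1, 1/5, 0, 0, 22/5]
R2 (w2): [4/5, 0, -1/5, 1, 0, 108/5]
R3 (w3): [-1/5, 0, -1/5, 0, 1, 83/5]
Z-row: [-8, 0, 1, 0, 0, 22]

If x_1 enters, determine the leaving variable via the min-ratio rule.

x_2

Column x_1 entries and ratios — x_2: (22/5)/(1/5) = 22; w2: (108/5)/(4/5) = 27; w3: -1/5 ≤ 0, skip.
Smallest ratio is 22 in the row of x_2, so x_2 leaves.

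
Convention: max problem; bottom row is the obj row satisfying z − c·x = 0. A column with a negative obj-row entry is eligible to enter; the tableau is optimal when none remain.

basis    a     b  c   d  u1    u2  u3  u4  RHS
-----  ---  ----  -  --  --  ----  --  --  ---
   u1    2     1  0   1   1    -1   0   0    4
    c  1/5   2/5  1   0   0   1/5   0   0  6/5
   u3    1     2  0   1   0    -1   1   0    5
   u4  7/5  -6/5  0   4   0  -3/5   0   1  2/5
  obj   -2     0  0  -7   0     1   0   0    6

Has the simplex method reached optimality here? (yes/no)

The obj-row has a negative entry -7 in column d, so it is not optimal.

no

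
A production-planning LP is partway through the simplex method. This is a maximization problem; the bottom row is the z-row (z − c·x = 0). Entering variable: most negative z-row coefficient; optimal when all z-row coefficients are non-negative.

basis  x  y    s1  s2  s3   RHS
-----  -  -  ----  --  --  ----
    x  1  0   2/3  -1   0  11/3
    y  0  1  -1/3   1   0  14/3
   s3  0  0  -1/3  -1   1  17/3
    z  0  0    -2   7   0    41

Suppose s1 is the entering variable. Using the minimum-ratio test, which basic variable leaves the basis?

Column s1 entries and ratios — x: (11/3)/(2/3) = 11/2; y: -1/3 ≤ 0, skip; s3: -1/3 ≤ 0, skip.
Smallest ratio is 11/2 in the row of x, so x leaves.

x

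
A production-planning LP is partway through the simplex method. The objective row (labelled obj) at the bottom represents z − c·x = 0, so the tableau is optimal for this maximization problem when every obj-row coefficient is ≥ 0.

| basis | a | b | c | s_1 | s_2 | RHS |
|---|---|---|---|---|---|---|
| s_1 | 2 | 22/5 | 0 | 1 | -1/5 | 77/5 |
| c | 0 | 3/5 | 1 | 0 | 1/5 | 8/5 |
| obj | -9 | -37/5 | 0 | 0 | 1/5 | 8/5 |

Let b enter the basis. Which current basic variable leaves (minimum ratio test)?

Column b entries and ratios — s_1: (77/5)/(22/5) = 7/2; c: (8/5)/(3/5) = 8/3.
Smallest ratio is 8/3 in the row of c, so c leaves.

c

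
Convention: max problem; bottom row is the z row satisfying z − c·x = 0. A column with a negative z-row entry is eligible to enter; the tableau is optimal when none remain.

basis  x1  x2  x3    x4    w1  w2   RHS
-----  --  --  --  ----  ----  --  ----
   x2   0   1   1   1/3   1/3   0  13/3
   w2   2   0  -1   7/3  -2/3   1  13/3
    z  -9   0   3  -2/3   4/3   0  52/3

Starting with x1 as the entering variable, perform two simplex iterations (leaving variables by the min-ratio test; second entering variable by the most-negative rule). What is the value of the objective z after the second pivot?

117/2

Ratio test on column x1 — row 1: entry 0 ≤ 0; row 2: (13/3)/2 = 13/6. Minimum is 13/6 at row 2 (w2 leaves); pivot element 2.
Pivot on row 2; the z-row RHS becomes 52/3 − (-9)·(13/6) = 221/6.
Next entering variable (most negative z-row entry -5/3): w1.
Ratio test on column w1 — row 1: (13/3)/(1/3) = 13; row 2: entry -1/3 ≤ 0. Minimum is 13 at row 1 (x2 leaves); pivot element 1/3.
After the second pivot the z-row RHS is 221/6 − (-5/3)·13 = 117/2.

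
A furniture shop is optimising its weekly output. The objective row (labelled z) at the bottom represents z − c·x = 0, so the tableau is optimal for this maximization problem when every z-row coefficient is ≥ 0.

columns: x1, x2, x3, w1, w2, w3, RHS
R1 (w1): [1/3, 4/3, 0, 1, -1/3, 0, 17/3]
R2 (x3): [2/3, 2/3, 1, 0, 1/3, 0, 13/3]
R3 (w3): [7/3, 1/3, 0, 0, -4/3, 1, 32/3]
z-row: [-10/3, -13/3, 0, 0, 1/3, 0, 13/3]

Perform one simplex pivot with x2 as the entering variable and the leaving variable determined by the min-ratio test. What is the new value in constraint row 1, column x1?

1/4

Ratio test on column x2 — row 1: (17/3)/(4/3) = 17/4; row 2: (13/3)/(2/3) = 13/2; row 3: (32/3)/(1/3) = 32. Minimum is 17/4 at row 1 (w1 leaves); pivot element 4/3.
Divide row 1 by 4/3; eliminate column x2 from the other rows.
In the new row 1, the x1 entry is the old entry divided by the pivot: (1/3)/(4/3) = 1/4.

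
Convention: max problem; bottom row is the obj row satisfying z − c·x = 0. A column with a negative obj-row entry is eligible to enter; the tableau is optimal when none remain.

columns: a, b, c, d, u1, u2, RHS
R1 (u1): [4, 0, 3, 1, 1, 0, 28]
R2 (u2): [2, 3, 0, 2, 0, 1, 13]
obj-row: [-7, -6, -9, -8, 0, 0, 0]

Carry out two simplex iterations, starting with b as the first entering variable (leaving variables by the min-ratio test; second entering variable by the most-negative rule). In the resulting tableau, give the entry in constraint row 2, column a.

2/3

Ratio test on column b — row 1: entry 0 ≤ 0; row 2: 13/3 = 13/3. Minimum is 13/3 at row 2 (u2 leaves); pivot element 3.
Divide row 2 by 3; eliminate column b from the other rows.
Second iteration: most negative obj-row entry is -9 in column c, so c enters.
Ratio test on column c — row 1: 28/3 = 28/3; row 2: entry 0 ≤ 0. Minimum is 28/3 at row 1 (u1 leaves); pivot element 3.
Divide row 1 by 3; eliminate column c from the other rows.
After both pivots, the entry at constraint row 2, column a is 2/3.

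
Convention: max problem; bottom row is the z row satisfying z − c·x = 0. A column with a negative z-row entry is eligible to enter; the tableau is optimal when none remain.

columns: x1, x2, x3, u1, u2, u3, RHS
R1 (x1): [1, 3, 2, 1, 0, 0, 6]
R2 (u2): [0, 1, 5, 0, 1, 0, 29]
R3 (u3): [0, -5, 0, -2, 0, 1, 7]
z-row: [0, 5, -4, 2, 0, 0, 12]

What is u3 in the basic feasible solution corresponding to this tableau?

u3 is basic (row 3); its value is the RHS of that row, 7.

7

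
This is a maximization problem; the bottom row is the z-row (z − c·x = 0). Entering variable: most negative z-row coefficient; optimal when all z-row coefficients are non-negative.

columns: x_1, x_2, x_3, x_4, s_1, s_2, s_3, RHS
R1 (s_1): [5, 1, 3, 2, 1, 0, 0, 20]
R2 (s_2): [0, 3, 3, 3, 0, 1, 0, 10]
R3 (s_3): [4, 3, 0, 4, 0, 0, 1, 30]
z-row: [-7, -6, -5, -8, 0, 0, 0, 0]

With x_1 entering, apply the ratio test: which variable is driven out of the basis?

s_1

Column x_1 entries and ratios — s_1: 20/5 = 4; s_2: 0 ≤ 0, skip; s_3: 30/4 = 15/2.
Smallest ratio is 4 in the row of s_1, so s_1 leaves.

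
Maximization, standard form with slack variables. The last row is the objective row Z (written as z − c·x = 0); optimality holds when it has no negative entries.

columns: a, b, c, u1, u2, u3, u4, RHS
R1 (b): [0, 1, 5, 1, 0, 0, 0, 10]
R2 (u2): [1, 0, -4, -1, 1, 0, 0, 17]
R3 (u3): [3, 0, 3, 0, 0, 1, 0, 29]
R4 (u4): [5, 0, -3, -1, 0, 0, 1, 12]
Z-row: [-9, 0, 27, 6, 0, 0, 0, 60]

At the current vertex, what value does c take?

c is not in the basis, so in the current basic feasible solution c = 0.

0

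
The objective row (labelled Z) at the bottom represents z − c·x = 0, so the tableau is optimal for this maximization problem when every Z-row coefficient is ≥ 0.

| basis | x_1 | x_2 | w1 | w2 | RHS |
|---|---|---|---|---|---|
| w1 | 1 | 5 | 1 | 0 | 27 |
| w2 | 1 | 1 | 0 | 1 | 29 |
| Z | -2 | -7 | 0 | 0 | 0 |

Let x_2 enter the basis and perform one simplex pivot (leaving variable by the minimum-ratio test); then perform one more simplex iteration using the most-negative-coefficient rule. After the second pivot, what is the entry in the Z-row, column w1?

2

Ratio test on column x_2 — row 1: 27/5 = 27/5; row 2: 29/1 = 29. Minimum is 27/5 at row 1 (w1 leaves); pivot element 5.
Divide row 1 by 5; eliminate column x_2 from the other rows.
Second iteration: most negative Z-row entry is -3/5 in column x_1, so x_1 enters.
Ratio test on column x_1 — row 1: (27/5)/(1/5) = 27; row 2: (118/5)/(4/5) = 59/2. Minimum is 27 at row 1 (x_2 leaves); pivot element 1/5.
Divide row 1 by 1/5; eliminate column x_1 from the other rows.
After both pivots, the entry at the Z-row, column w1 is 2.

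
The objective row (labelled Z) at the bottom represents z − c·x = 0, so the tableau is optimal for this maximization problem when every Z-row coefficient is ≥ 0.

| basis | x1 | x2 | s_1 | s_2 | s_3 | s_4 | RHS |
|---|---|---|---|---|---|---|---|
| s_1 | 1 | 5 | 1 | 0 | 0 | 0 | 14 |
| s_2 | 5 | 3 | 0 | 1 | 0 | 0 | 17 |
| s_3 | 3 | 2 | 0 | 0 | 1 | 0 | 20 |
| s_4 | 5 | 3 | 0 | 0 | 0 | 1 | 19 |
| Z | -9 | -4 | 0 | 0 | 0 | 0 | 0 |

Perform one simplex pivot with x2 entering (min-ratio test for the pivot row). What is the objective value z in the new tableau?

Ratio test on column x2 — row 1: 14/5 = 14/5; row 2: 17/3 = 17/3; row 3: 20/2 = 10; row 4: 19/3 = 19/3. Minimum is 14/5 at row 1 (s_1 leaves); pivot element 5.
Pivot on row 1; the Z-row RHS becomes 0 − (-4)·(14/5) = 56/5.

56/5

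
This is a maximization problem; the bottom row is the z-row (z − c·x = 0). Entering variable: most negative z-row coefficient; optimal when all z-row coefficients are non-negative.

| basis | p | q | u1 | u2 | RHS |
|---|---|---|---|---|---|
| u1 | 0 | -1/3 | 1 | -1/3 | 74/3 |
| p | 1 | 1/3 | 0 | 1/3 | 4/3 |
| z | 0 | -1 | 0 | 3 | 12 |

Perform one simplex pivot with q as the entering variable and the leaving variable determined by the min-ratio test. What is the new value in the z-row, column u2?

Ratio test on column q — row 1: entry -1/3 ≤ 0; row 2: (4/3)/(1/3) = 4. Minimum is 4 at row 2 (p leaves); pivot element 1/3.
Divide row 2 by 1/3; eliminate column q from the other rows.
z-row update in column u2: 3 − (-1)·1 = 4.

4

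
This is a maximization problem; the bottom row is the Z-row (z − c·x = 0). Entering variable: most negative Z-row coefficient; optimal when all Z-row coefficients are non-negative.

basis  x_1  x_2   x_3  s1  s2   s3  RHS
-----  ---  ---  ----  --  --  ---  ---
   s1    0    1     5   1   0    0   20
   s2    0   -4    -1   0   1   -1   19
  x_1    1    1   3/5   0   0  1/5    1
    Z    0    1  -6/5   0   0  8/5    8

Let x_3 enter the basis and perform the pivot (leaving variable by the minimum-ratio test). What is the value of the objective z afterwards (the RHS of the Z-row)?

Ratio test on column x_3 — row 1: 20/5 = 4; row 2: entry -1 ≤ 0; row 3: 1/(3/5) = 5/3. Minimum is 5/3 at row 3 (x_1 leaves); pivot element 3/5.
Pivot on row 3; the Z-row RHS becomes 8 − (-6/5)·(5/3) = 10.

10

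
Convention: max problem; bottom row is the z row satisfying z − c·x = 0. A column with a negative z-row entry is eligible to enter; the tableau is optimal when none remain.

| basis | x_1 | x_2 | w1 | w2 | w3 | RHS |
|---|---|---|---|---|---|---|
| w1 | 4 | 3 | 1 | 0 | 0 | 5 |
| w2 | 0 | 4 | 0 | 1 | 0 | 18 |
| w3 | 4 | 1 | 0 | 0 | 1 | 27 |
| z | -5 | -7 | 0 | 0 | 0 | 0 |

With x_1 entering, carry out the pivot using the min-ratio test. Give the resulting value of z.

Ratio test on column x_1 — row 1: 5/4 = 5/4; row 2: entry 0 ≤ 0; row 3: 27/4 = 27/4. Minimum is 5/4 at row 1 (w1 leaves); pivot element 4.
Pivot on row 1; the z-row RHS becomes 0 − (-5)·(5/4) = 25/4.

25/4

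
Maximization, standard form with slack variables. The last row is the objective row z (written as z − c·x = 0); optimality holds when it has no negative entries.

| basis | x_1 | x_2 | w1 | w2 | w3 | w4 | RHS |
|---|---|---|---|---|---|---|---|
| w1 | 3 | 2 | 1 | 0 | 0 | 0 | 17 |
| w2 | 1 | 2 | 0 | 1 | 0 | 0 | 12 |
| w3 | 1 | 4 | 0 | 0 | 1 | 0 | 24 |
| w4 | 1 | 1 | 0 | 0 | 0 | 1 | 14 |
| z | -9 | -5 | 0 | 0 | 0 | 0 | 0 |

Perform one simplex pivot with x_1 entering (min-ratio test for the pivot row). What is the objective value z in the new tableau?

51

Ratio test on column x_1 — row 1: 17/3 = 17/3; row 2: 12/1 = 12; row 3: 24/1 = 24; row 4: 14/1 = 14. Minimum is 17/3 at row 1 (w1 leaves); pivot element 3.
Pivot on row 1; the z-row RHS becomes 0 − (-9)·(17/3) = 51.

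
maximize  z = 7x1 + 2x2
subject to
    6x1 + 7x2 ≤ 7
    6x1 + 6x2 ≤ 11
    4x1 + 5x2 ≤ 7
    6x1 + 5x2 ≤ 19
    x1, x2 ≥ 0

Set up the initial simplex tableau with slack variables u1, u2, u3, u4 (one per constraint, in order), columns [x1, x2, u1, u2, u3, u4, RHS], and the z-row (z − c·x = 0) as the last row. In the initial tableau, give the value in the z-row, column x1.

The z-row carries the negated objective coefficients: the x1 entry is -7.

-7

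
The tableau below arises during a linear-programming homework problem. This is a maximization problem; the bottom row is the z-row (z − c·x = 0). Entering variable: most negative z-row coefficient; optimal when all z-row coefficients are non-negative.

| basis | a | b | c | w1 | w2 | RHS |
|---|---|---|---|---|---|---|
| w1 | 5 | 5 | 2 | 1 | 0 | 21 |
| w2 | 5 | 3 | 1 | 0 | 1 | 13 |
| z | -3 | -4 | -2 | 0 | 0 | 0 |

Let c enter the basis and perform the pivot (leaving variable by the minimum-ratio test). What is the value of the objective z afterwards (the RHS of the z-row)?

21

Ratio test on column c — row 1: 21/2 = 21/2; row 2: 13/1 = 13. Minimum is 21/2 at row 1 (w1 leaves); pivot element 2.
Pivot on row 1; the z-row RHS becomes 0 − (-2)·(21/2) = 21.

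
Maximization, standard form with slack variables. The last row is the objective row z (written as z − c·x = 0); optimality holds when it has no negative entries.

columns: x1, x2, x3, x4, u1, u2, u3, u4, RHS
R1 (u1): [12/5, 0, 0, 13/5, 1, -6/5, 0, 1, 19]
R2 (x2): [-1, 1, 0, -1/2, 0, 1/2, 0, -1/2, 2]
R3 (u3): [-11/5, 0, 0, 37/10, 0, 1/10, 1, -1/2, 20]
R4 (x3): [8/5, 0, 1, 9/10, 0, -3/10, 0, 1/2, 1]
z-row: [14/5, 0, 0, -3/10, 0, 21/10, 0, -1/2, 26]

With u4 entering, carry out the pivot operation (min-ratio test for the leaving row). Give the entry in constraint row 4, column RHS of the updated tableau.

2

Ratio test on column u4 — row 1: 19/1 = 19; row 2: entry -1/2 ≤ 0; row 3: entry -1/2 ≤ 0; row 4: 1/(1/2) = 2. Minimum is 2 at row 4 (x3 leaves); pivot element 1/2.
Divide row 4 by 1/2; eliminate column u4 from the other rows.
In the new row 4, the RHS entry is the old entry divided by the pivot: 1/(1/2) = 2.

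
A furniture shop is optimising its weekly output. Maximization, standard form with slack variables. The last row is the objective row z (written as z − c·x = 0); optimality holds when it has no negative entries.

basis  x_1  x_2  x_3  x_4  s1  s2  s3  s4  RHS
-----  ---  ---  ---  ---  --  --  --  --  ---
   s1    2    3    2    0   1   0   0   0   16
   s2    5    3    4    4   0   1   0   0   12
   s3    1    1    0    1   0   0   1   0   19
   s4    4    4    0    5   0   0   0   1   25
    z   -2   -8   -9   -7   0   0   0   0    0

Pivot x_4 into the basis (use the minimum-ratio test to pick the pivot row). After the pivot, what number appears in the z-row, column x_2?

-11/4

Ratio test on column x_4 — row 1: entry 0 ≤ 0; row 2: 12/4 = 3; row 3: 19/1 = 19; row 4: 25/5 = 5. Minimum is 3 at row 2 (s2 leaves); pivot element 4.
Divide row 2 by 4; eliminate column x_4 from the other rows.
z-row update in column x_2: -8 − (-7)·(3/4) = -11/4.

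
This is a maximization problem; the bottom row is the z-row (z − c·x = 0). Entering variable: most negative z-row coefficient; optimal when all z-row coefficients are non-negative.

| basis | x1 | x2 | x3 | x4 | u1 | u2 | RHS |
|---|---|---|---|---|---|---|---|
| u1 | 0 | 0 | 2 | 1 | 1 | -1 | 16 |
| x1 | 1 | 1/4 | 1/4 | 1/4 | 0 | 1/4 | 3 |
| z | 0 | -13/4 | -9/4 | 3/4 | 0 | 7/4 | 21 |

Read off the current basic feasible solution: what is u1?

16

u1 is basic (row 1); its value is the RHS of that row, 16.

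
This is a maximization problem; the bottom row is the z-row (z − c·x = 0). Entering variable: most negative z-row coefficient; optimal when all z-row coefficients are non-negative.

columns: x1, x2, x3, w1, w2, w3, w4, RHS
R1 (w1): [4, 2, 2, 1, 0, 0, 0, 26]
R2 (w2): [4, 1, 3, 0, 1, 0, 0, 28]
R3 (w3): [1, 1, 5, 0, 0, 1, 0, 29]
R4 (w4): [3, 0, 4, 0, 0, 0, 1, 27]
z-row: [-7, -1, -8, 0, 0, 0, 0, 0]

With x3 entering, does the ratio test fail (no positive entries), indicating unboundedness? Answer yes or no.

no

Column x3 has positive entries in row(s) 1, 2, 3, 4, so the ratio test bounds it — not unbounded.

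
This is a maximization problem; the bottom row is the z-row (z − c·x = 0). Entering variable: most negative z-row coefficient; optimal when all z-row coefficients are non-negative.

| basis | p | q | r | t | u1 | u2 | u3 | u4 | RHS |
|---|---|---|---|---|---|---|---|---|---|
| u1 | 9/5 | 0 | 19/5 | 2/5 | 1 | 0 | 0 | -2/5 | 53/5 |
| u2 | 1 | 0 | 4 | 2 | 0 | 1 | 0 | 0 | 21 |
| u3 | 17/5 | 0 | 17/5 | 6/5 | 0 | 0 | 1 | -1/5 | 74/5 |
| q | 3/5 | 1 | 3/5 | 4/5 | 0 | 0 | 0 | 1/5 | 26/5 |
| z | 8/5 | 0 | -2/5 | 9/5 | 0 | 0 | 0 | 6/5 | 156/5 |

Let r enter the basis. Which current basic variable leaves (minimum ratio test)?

Column r entries and ratios — u1: (53/5)/(19/5) = 53/19; u2: 21/4 = 21/4; u3: (74/5)/(17/5) = 74/17; q: (26/5)/(3/5) = 26/3.
Smallest ratio is 53/19 in the row of u1, so u1 leaves.

u1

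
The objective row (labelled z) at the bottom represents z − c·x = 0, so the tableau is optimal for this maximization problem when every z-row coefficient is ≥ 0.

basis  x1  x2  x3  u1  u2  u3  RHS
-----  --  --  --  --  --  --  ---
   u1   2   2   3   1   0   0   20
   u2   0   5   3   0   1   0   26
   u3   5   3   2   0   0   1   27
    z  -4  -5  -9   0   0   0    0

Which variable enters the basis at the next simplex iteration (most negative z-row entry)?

Negative z-row entries: x1: -4, x2: -5, x3: -9.
The most negative is -9 in column x3, so x3 enters.

x3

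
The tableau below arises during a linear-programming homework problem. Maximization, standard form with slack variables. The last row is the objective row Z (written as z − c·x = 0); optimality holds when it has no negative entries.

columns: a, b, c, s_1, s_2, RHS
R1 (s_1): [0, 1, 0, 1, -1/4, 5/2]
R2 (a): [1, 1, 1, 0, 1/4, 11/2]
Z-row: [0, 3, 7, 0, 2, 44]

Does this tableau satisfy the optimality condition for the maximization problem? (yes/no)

yes

Every Z-row coefficient is ≥ 0, so the tableau is optimal.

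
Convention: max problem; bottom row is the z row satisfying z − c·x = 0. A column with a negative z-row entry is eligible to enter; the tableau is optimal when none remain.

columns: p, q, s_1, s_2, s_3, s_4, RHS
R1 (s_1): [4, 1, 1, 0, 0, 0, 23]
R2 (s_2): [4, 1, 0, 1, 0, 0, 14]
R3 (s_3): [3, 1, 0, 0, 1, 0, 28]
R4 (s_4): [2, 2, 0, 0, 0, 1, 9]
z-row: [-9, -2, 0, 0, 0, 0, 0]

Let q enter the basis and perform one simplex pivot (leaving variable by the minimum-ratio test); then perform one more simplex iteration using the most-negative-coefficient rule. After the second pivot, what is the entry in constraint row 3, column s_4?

Ratio test on column q — row 1: 23/1 = 23; row 2: 14/1 = 14; row 3: 28/1 = 28; row 4: 9/2 = 9/2. Minimum is 9/2 at row 4 (s_4 leaves); pivot element 2.
Divide row 4 by 2; eliminate column q from the other rows.
Second iteration: most negative z-row entry is -7 in column p, so p enters.
Ratio test on column p — row 1: (37/2)/3 = 37/6; row 2: (19/2)/3 = 19/6; row 3: (47/2)/2 = 47/4; row 4: (9/2)/1 = 9/2. Minimum is 19/6 at row 2 (s_2 leaves); pivot element 3.
Divide row 2 by 3; eliminate column p from the other rows.
After both pivots, the entry at constraint row 3, column s_4 is -1/6.

-1/6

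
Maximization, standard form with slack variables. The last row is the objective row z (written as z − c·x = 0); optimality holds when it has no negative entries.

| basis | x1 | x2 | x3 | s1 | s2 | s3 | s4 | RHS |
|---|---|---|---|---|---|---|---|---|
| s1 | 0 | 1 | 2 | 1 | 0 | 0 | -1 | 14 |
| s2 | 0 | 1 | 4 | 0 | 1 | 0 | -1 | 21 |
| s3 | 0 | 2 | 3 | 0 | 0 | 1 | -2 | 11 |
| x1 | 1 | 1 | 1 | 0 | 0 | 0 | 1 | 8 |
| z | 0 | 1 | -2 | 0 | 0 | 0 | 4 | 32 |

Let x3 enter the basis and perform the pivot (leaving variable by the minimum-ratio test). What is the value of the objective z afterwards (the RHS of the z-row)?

Ratio test on column x3 — row 1: 14/2 = 7; row 2: 21/4 = 21/4; row 3: 11/3 = 11/3; row 4: 8/1 = 8. Minimum is 11/3 at row 3 (s3 leaves); pivot element 3.
Pivot on row 3; the z-row RHS becomes 32 − (-2)·(11/3) = 118/3.

118/3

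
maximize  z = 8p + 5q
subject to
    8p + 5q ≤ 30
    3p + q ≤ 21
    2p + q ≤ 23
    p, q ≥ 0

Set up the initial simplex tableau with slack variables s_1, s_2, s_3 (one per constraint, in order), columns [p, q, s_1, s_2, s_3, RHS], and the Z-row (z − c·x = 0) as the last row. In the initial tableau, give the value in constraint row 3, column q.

Constraint 3 has coefficient 1 on q.

1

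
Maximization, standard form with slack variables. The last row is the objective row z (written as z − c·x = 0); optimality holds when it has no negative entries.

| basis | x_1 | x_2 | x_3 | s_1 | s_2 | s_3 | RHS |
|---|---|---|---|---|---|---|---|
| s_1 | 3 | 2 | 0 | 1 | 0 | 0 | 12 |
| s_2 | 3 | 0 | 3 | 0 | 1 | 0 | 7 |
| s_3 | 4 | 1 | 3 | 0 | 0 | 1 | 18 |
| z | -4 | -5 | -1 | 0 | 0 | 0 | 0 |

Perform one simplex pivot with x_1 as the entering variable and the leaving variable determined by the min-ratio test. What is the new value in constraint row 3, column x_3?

-1

Ratio test on column x_1 — row 1: 12/3 = 4; row 2: 7/3 = 7/3; row 3: 18/4 = 9/2. Minimum is 7/3 at row 2 (s_2 leaves); pivot element 3.
Divide row 2 by 3; eliminate column x_1 from the other rows.
Row 3 update in column x_3: 3 − 4·1 = -1.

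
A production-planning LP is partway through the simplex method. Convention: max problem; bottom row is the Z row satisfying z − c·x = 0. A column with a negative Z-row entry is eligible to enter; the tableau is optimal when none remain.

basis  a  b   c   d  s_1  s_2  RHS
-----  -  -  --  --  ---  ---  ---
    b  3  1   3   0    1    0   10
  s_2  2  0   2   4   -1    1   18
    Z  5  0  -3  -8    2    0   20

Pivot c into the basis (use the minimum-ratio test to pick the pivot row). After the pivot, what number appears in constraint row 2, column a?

0

Ratio test on column c — row 1: 10/3 = 10/3; row 2: 18/2 = 9. Minimum is 10/3 at row 1 (b leaves); pivot element 3.
Divide row 1 by 3; eliminate column c from the other rows.
Row 2 update in column a: 2 − 2·1 = 0.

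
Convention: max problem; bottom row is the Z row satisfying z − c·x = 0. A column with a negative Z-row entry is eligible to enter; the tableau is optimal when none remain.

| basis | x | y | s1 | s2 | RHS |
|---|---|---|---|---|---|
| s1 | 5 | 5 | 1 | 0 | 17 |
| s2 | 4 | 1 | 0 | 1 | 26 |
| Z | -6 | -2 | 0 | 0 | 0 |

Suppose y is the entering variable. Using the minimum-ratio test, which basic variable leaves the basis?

Column y entries and ratios — s1: 17/5 = 17/5; s2: 26/1 = 26.
Smallest ratio is 17/5 in the row of s1, so s1 leaves.

s1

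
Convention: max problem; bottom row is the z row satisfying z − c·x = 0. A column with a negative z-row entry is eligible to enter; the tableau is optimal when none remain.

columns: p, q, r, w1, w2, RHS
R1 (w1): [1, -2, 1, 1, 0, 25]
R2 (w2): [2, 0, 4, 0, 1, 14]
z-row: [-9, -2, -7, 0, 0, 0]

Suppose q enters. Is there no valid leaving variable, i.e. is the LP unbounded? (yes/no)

Every constraint-row entry in column q is ≤ 0, so increasing q is unbounded.

yes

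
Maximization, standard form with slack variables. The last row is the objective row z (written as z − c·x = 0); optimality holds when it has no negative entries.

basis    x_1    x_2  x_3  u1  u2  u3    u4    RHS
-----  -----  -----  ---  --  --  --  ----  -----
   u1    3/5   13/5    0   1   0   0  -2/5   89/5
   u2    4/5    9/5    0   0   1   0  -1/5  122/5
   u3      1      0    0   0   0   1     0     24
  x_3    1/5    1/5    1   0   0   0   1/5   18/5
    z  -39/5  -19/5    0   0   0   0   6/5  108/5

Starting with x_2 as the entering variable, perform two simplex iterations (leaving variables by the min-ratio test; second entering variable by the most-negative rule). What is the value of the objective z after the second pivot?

148

Ratio test on column x_2 — row 1: (89/5)/(13/5) = 89/13; row 2: (122/5)/(9/5) = 122/9; row 3: entry 0 ≤ 0; row 4: (18/5)/(1/5) = 18. Minimum is 89/13 at row 1 (u1 leaves); pivot element 13/5.
Pivot on row 1; the z-row RHS becomes 108/5 − (-19/5)·(89/13) = 619/13.
Next entering variable (most negative z-row entry -90/13): x_1.
Ratio test on column x_1 — row 1: (89/13)/(3/13) = 89/3; row 2: (157/13)/(5/13) = 157/5; row 3: 24/1 = 24; row 4: (29/13)/(2/13) = 29/2. Minimum is 29/2 at row 4 (x_3 leaves); pivot element 2/13.
After the second pivot the z-row RHS is 619/13 − (-90/13)·(29/2) = 148.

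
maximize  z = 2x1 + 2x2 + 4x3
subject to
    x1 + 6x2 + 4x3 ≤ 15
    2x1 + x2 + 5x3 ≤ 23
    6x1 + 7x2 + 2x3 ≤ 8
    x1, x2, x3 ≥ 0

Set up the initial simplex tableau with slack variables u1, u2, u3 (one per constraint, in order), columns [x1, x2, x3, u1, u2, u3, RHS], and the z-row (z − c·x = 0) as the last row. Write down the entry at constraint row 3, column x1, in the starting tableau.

Constraint 3 has coefficient 6 on x1.

6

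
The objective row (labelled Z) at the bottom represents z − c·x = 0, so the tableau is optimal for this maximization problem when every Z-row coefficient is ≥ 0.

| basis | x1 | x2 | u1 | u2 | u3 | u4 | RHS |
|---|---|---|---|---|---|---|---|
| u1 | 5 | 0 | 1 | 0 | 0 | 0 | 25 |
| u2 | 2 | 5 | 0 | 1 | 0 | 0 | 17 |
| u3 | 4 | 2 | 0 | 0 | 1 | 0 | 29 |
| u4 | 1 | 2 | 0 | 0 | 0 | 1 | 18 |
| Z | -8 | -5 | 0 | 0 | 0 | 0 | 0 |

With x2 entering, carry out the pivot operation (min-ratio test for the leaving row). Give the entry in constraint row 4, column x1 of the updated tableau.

1/5

Ratio test on column x2 — row 1: entry 0 ≤ 0; row 2: 17/5 = 17/5; row 3: 29/2 = 29/2; row 4: 18/2 = 9. Minimum is 17/5 at row 2 (u2 leaves); pivot element 5.
Divide row 2 by 5; eliminate column x2 from the other rows.
Row 4 update in column x1: 1 − 2·(2/5) = 1/5.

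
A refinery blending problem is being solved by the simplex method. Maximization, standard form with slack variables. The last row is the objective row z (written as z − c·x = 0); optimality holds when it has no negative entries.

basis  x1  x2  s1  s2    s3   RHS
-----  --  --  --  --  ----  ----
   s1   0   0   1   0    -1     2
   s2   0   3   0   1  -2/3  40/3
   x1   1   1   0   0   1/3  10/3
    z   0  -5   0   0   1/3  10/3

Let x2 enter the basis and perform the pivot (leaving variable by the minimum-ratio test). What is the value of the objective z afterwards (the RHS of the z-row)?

20

Ratio test on column x2 — row 1: entry 0 ≤ 0; row 2: (40/3)/3 = 40/9; row 3: (10/3)/1 = 10/3. Minimum is 10/3 at row 3 (x1 leaves); pivot element 1.
Pivot on row 3; the z-row RHS becomes 10/3 − (-5)·(10/3) = 20.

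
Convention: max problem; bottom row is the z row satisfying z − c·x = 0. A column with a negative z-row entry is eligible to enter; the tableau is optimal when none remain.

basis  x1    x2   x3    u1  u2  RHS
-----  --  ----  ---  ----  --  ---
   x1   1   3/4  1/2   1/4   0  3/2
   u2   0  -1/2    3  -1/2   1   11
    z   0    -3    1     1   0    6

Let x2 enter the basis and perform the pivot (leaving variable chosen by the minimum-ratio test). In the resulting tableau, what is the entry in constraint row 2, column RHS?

Ratio test on column x2 — row 1: (3/2)/(3/4) = 2; row 2: entry -1/2 ≤ 0. Minimum is 2 at row 1 (x1 leaves); pivot element 3/4.
Divide row 1 by 3/4; eliminate column x2 from the other rows.
Row 2 update in column RHS: 11 − (-1/2)·2 = 12.

12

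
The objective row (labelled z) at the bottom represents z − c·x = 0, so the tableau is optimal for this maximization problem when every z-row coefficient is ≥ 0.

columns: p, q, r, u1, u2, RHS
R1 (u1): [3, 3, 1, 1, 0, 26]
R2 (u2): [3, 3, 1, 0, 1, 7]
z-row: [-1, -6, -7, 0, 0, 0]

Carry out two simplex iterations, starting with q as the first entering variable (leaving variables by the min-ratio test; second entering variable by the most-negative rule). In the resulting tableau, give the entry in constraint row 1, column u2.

-1

Ratio test on column q — row 1: 26/3 = 26/3; row 2: 7/3 = 7/3. Minimum is 7/3 at row 2 (u2 leaves); pivot element 3.
Divide row 2 by 3; eliminate column q from the other rows.
Second iteration: most negative z-row entry is -5 in column r, so r enters.
Ratio test on column r — row 1: entry 0 ≤ 0; row 2: (7/3)/(1/3) = 7. Minimum is 7 at row 2 (q leaves); pivot element 1/3.
Divide row 2 by 1/3; eliminate column r from the other rows.
After both pivots, the entry at constraint row 1, column u2 is -1.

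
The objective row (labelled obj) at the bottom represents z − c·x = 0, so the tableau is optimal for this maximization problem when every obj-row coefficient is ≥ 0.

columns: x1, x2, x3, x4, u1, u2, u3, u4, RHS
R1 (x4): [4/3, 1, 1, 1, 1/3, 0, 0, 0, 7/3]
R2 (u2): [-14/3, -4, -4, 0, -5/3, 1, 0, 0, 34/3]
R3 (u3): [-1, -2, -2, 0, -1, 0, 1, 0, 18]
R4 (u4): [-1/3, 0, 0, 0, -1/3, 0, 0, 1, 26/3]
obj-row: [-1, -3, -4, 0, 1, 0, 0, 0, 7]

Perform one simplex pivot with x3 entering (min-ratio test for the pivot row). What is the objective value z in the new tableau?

Ratio test on column x3 — row 1: (7/3)/1 = 7/3; row 2: entry -4 ≤ 0; row 3: entry -2 ≤ 0; row 4: entry 0 ≤ 0. Minimum is 7/3 at row 1 (x4 leaves); pivot element 1.
Pivot on row 1; the obj-row RHS becomes 7 − (-4)·(7/3) = 49/3.

49/3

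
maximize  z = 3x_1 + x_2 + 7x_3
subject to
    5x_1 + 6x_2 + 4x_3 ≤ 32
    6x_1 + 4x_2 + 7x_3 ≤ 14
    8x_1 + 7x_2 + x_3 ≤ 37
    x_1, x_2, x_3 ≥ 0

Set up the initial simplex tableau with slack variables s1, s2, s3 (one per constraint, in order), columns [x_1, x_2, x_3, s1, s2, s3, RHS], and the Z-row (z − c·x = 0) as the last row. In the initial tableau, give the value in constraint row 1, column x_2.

Constraint 1 has coefficient 6 on x_2.

6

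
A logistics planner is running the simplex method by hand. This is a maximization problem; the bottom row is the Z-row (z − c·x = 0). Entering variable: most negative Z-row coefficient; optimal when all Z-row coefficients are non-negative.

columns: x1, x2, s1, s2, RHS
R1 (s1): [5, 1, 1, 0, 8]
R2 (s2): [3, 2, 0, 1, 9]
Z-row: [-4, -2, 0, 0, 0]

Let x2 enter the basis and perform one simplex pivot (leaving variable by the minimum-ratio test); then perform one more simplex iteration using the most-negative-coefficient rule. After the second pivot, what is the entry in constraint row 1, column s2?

Ratio test on column x2 — row 1: 8/1 = 8; row 2: 9/2 = 9/2. Minimum is 9/2 at row 2 (s2 leaves); pivot element 2.
Divide row 2 by 2; eliminate column x2 from the other rows.
Second iteration: most negative Z-row entry is -1 in column x1, so x1 enters.
Ratio test on column x1 — row 1: (7/2)/(7/2) = 1; row 2: (9/2)/(3/2) = 3. Minimum is 1 at row 1 (s1 leaves); pivot element 7/2.
Divide row 1 by 7/2; eliminate column x1 from the other rows.
After both pivots, the entry at constraint row 1, column s2 is -1/7.

-1/7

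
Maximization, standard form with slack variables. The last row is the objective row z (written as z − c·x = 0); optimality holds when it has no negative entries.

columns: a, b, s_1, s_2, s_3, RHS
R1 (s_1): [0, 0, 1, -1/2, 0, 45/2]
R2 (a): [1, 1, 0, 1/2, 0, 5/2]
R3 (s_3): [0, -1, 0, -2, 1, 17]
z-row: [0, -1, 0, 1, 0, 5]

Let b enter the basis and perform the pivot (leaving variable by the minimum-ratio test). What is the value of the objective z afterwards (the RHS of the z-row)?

Ratio test on column b — row 1: entry 0 ≤ 0; row 2: (5/2)/1 = 5/2; row 3: entry -1 ≤ 0. Minimum is 5/2 at row 2 (a leaves); pivot element 1.
Pivot on row 2; the z-row RHS becomes 5 − (-1)·(5/2) = 15/2.

15/2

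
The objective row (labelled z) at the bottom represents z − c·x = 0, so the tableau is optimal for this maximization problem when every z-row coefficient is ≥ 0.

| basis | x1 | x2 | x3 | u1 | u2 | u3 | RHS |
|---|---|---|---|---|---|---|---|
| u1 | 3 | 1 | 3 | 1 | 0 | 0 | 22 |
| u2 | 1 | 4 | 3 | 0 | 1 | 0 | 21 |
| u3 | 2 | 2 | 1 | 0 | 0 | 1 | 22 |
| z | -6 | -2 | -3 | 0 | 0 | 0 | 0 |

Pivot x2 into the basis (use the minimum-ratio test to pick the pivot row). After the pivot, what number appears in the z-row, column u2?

1/2

Ratio test on column x2 — row 1: 22/1 = 22; row 2: 21/4 = 21/4; row 3: 22/2 = 11. Minimum is 21/4 at row 2 (u2 leaves); pivot element 4.
Divide row 2 by 4; eliminate column x2 from the other rows.
z-row update in column u2: 0 − (-2)·(1/4) = 1/2.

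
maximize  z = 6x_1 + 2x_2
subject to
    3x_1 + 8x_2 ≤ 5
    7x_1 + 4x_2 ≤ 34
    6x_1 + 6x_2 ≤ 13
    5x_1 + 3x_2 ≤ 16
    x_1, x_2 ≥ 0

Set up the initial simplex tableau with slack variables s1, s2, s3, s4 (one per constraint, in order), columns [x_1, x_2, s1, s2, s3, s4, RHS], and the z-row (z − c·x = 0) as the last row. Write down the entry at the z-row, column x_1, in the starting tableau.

-6

The z-row carries the negated objective coefficients: the x_1 entry is -6.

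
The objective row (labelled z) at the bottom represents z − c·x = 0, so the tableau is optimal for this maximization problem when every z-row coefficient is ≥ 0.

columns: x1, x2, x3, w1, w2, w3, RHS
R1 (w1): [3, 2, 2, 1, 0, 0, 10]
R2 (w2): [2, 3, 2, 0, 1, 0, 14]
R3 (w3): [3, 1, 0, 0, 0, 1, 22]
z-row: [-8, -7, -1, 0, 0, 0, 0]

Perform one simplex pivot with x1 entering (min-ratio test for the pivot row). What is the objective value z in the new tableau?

80/3

Ratio test on column x1 — row 1: 10/3 = 10/3; row 2: 14/2 = 7; row 3: 22/3 = 22/3. Minimum is 10/3 at row 1 (w1 leaves); pivot element 3.
Pivot on row 1; the z-row RHS becomes 0 − (-8)·(10/3) = 80/3.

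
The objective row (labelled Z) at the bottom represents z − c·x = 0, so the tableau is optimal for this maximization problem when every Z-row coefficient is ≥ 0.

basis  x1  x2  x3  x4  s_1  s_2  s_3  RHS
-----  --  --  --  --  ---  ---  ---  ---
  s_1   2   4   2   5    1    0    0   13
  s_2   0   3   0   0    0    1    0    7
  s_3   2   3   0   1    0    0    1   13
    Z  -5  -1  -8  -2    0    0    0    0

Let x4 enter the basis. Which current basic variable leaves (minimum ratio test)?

Column x4 entries and ratios — s_1: 13/5 = 13/5; s_2: 0 ≤ 0, skip; s_3: 13/1 = 13.
Smallest ratio is 13/5 in the row of s_1, so s_1 leaves.

s_1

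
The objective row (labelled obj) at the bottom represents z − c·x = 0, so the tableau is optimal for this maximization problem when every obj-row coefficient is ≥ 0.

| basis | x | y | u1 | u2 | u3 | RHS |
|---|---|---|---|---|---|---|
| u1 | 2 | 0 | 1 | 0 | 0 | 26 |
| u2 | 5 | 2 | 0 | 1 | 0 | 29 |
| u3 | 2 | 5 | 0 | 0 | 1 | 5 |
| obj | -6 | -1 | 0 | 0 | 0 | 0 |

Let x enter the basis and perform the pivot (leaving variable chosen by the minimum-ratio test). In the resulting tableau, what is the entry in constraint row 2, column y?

-21/2

Ratio test on column x — row 1: 26/2 = 13; row 2: 29/5 = 29/5; row 3: 5/2 = 5/2. Minimum is 5/2 at row 3 (u3 leaves); pivot element 2.
Divide row 3 by 2; eliminate column x from the other rows.
Row 2 update in column y: 2 − 5·(5/2) = -21/2.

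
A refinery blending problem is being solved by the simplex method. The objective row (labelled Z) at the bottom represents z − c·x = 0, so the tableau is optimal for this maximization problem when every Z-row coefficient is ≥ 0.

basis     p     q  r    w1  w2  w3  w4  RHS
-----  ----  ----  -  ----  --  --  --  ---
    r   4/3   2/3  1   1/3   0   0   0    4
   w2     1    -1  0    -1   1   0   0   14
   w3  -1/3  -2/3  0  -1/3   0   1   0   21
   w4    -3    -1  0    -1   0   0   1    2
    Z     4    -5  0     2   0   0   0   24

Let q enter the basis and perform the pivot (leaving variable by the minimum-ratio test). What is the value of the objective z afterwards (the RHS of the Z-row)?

54

Ratio test on column q — row 1: 4/(2/3) = 6; row 2: entry -1 ≤ 0; row 3: entry -2/3 ≤ 0; row 4: entry -1 ≤ 0. Minimum is 6 at row 1 (r leaves); pivot element 2/3.
Pivot on row 1; the Z-row RHS becomes 24 − (-5)·6 = 54.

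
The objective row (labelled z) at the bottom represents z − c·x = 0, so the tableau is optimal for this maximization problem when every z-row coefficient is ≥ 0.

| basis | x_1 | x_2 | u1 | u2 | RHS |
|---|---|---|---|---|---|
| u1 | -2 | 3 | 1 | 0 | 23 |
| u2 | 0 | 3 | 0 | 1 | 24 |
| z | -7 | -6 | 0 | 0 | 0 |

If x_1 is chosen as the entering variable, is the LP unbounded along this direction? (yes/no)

Every constraint-row entry in column x_1 is ≤ 0, so increasing x_1 is unbounded.

yes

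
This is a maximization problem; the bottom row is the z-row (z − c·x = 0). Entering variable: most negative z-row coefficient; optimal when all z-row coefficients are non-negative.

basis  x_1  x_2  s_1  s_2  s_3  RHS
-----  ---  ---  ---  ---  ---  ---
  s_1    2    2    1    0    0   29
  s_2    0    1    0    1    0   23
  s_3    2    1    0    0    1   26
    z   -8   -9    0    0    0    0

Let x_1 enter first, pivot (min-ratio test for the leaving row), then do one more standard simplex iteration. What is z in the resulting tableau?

Ratio test on column x_1 — row 1: 29/2 = 29/2; row 2: entry 0 ≤ 0; row 3: 26/2 = 13. Minimum is 13 at row 3 (s_3 leaves); pivot element 2.
Pivot on row 3; the z-row RHS becomes 0 − (-8)·13 = 104.
Next entering variable (most negative z-row entry -5): x_2.
Ratio test on column x_2 — row 1: 3/1 = 3; row 2: 23/1 = 23; row 3: 13/(1/2) = 26. Minimum is 3 at row 1 (s_1 leaves); pivot element 1.
After the second pivot the z-row RHS is 104 − (-5)·3 = 119.

119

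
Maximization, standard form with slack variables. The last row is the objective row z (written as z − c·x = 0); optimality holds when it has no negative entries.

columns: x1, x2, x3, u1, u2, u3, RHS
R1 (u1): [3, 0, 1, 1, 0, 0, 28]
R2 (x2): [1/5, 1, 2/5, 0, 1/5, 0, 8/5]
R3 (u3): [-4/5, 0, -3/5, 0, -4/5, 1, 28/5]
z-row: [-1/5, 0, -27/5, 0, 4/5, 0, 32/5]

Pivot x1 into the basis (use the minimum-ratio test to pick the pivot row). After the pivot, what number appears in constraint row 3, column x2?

Ratio test on column x1 — row 1: 28/3 = 28/3; row 2: (8/5)/(1/5) = 8; row 3: entry -4/5 ≤ 0. Minimum is 8 at row 2 (x2 leaves); pivot element 1/5.
Divide row 2 by 1/5; eliminate column x1 from the other rows.
Row 3 update in column x2: 0 − (-4/5)·5 = 4.

4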